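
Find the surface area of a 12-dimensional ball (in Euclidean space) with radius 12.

The surface area of an n-ball is 2π^(n/2) r^(n-1) / Γ(n/2). For n=12, r=12: 61917364224·π^6/5 ≈ 1.19053e+13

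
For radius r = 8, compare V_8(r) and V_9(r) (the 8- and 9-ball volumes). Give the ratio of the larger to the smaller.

V_8(8) ≈ 6.80939e+07, V_9(8) ≈ 4.42718e+08. The 9-ball is larger by a factor of 6.502.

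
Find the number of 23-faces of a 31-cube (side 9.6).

Number of 23-faces = C(31,23) · 2^(31-23) = 7888725 · 256 = 2019513600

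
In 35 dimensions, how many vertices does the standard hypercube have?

An n-cube has 2^n vertices; for n = 35 that is 2^35 = 34359738368.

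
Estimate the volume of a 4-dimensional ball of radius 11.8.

V_4(11.8) = π^(4/2) · (11.8)^4 / Γ(4/2 + 1) ≈ 95674.8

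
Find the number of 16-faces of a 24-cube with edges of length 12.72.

f_16(24-cube) = (24 choose 16) · 2^8 = 188280576.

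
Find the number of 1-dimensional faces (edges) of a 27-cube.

An n-cube has n·2^(n-1) edges. With n = 27: 27·67108864 = 1811939328.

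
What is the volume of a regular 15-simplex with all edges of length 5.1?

Volume = 5.1^15 · √(16/2^15) / 15! ≈ 0.000694046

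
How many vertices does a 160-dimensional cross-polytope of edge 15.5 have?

The vertices are ±e_1, ..., ±e_160, so there are 2·160 = 320.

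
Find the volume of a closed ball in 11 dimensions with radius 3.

Volume = π^{11/2}·(3)^11/Γ(13/2) = 419904·π^5/385 ≈ 333763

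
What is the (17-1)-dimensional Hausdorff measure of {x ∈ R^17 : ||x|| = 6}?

S = n·V_n(r)/r = 17·V_17(6)/6 (volume-to-surface relation), giving 17832200896512·π^8/25025 ≈ 6.76129e+12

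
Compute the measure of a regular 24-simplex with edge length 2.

For a regular n-simplex with edge a, V = (a^n / n!)·√((n+1)/2^n). With a=2, n=24: V ≈ 3.30084e-20.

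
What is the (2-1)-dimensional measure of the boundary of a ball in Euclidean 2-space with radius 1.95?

|∂B_2(1.95)| = 2πr = 2π·1.95 ≈ 12.2522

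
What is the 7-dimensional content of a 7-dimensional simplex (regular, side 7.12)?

Volume = 7.12^7 · √(8/2^7) / 7! ≈ 46.0118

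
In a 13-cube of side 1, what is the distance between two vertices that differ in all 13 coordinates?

||(1,1,...,1)|| = √(13)·1 ≈ 3.60555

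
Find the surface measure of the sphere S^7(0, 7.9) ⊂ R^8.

S = n·V_n(r)/r = 8·V_8(7.9)/7.9 (volume-to-surface relation), giving 6.23545e+07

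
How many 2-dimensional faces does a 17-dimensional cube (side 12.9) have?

An n-cube has C(n,k)·2^(n-k) k-faces. Here C(17,2)·2^15 = 136·32768 = 4456448.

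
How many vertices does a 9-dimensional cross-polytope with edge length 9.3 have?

The 9-dimensional cross-polytope has 2n = 2·9 = 18 vertices.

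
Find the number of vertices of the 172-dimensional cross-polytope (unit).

The vertices are ±e_1, ..., ±e_172, so there are 2·172 = 344.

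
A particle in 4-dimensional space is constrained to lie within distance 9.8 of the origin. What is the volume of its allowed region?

Volume = π^{4/2}·(9.8)^4/Γ(3) ≈ 45517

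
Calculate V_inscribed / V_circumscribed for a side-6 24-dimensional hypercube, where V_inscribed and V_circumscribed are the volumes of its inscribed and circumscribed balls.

The radii are 6/2 and 6√24/2, so the volume ratio is (1/√24)^24 = 24^{-24/2} ≈ 2.7382e-17.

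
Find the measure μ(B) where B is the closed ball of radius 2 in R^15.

The n-ball volume is π^(n/2)·r^n/Γ(n/2+1). With n=15, r=2: V = 8388608·π^7/2027025 ≈ 12499.1.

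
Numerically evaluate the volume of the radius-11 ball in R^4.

Volume = π^{4/2}·(11)^4/Γ(3) = 14641·π^2/2 ≈ 72250.4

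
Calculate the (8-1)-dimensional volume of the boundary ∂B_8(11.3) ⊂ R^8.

The surface area of an n-ball is 2π^(n/2) r^(n-1) / Γ(n/2). For n=8, r=11.3: 7.63884e+08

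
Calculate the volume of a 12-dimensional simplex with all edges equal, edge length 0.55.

For a regular n-simplex with edge a, V = (a^n / n!)·√((n+1)/2^n). With a=0.55, n=12: V ≈ 9.01171e-14.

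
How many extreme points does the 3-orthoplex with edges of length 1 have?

Number of vertices = 2n = 6.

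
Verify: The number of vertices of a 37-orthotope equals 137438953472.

True. The 37-cube has 2^37 = 137438953472 vertices.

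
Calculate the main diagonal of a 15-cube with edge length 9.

The space diagonal of an n-cube of side s is s√n. Here 9·√15 ≈ 34.8569.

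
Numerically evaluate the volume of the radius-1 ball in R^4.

V_4(1) = π^(4/2) · (1)^4 / Γ(4/2 + 1) = π^2/2 ≈ 4.9348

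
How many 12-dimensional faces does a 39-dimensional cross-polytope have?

An n-cross-polytope has 2^(k+1)·C(n,k+1) k-faces. Here 2^13·C(39,13) = 8192·8122425444 = 66538909237248.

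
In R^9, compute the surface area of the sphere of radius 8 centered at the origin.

S_9(8) = 2·π^(9/2)·(8)^8 / Γ(9/2) = 536870912·π^4/105 ≈ 4.98058e+08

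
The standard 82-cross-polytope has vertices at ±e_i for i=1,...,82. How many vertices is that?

The 82-dimensional cross-polytope has 2n = 2·82 = 164 vertices.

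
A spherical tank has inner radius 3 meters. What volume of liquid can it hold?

The n-ball volume is π^(n/2)·r^n/Γ(n/2+1). With n=3, r=3: V = 36·π ≈ 113.097.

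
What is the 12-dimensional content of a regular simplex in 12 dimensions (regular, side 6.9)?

V = (6.9^12 / 12!) · √((12+1) / 2^12) ≈ 1.36976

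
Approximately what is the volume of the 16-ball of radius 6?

V = 2448880128·π^8/35 ≈ 6.63894e+11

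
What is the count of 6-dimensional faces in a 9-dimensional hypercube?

Number of 6-faces = C(9,6) · 2^(9-6) = 84 · 8 = 672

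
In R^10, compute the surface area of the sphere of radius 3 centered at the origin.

|∂B_10(3)| = 6561·π^5/4 ≈ 501949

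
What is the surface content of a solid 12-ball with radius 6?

S_12(6) = 2·π^(12/2)·(6)^11 / Γ(12/2) = 30233088·π^6/5 ≈ 5.81315e+09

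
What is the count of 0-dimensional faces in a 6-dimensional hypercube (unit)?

f_0(6-cube) = (6 choose 0) · 2^6 = 64.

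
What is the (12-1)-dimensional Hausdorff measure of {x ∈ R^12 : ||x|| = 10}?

The surface area of an n-ball is 2π^(n/2) r^(n-1) / Γ(n/2). For n=12, r=10: 5000000000·π^6/3 ≈ 1.60232e+12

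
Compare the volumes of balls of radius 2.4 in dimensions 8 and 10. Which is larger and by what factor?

V_8(2.4) ≈ 4467.64, V_10(2.4) ≈ 16168.9. The 10-ball is larger by a factor of 3.619.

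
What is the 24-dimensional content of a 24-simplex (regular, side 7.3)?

V_24 = √(25) · 7.3^24 / (24! · 2^(24/2)) ≈ 1.03194e-06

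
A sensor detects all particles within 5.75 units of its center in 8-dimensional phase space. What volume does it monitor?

V_8(5.75) = π^(8/2) · (5.75)^8 / Γ(8/2 + 1) ≈ 4.84988e+06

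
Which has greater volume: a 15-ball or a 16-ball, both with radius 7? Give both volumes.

V_15(7) ≈ 1.81093e+12. V_16(7) ≈ 7.82073e+12. The 16-ball is larger.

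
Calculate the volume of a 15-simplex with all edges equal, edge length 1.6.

V_15 = √(16) · 1.6^15 / (15! · 2^(15/2)) ≈ 1.94821e-11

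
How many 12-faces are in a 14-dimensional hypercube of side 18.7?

An n-cube has C(n,k)·2^(n-k) k-faces. Here C(14,12)·2^2 = 91·4 = 364.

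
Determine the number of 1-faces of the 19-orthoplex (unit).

f_1(19-orthoplex) = 2^2 · (19 choose 2) = 684.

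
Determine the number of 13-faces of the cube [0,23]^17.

f_13(17-cube) = (17 choose 13) · 2^4 = 38080.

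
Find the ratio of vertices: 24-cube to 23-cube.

The 24-cube has 2^24 = 16777216 vertices. The 23-cube has 2^23 = 8388608 vertices. Ratio: 16777216/8388608 = 2.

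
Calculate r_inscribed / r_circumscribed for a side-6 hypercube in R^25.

r_in / r_out = (6/2) / (6√25/2) = 1/√25 ≈ 0.2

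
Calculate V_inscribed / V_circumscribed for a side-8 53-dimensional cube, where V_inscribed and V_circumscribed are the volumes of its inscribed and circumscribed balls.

Volume scales as r^n, and r_in/r_out = 1/√53, giving (1/√53)^53 ≈ 2.02623e-46.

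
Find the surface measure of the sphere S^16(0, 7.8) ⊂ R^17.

|∂B_17(7.8)| ≈ 4.49908e+14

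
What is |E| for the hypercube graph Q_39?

Each of the 2^39 = 549755813888 vertices has degree 39; total edges = 39·2^39/2 = 10720238370816.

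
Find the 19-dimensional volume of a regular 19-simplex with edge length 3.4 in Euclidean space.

Volume = 3.4^19 · √(20/2^19) / 19! ≈ 6.36407e-10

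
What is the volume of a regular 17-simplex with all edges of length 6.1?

V_17 = √(18) · 6.1^17 / (17! · 2^(17/2)) ≈ 0.000738618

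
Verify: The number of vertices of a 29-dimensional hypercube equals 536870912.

True. The 29-cube has 2^29 = 536870912 vertices.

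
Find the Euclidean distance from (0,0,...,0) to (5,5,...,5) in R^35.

d = √(5² + 5² + ... + 5²) [35 terms] = √(35·5²) = 5√35 ≈ 29.5804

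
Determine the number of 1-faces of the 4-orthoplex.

An n-cross-polytope has 2^(k+1)·C(n,k+1) k-faces. Here 2^2·C(4,2) = 4·6 = 24.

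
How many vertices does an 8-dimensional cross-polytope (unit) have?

The vertices are ±e_1, ..., ±e_8, so there are 2·8 = 16.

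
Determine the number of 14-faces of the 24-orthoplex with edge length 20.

Each 14-face is the convex hull of 15 vertices, one chosen as ±e_i from each of 15 distinct axes: 2^15·C(24,15) = 42844291072.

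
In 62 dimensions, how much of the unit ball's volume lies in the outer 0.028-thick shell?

1 - (1-0.028)^62 ≈ 0.828087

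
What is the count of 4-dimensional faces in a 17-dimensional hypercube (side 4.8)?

Number of 4-faces = C(17,4) · 2^(17-4) = 2380 · 8192 = 19496960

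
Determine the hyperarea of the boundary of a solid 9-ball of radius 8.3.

S = n·V_n(r)/r = 9·V_9(8.3)/8.3 (volume-to-surface relation), giving 6.68629e+08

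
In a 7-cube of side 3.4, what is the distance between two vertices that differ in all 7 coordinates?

The space diagonal of an n-cube of side s is s√n. Here 3.4·√7 ≈ 8.99555.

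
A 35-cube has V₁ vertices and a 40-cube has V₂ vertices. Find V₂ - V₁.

V₁ = 2^35 = 34359738368. V₂ = 2^40 = 1099511627776. V₂ - V₁ = 1065151889408.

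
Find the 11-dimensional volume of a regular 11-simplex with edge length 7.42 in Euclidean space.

For a regular n-simplex with edge a, V = (a^n / n!)·√((n+1)/2^n). With a=7.42, n=11: V ≈ 7.19802.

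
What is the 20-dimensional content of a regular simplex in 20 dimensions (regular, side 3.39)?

V_20 = √(21) · 3.39^20 / (20! · 2^(20/2)) ≈ 7.39059e-11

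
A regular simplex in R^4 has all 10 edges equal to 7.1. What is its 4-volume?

For a regular n-simplex with edge a, V = (a^n / n!)·√((n+1)/2^n). With a=7.1, n=4: V ≈ 59.1898.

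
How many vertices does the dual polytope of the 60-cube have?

The vertices are ±e_1, ..., ±e_60, so there are 2·60 = 120.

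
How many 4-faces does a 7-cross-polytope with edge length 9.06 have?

f_4(7-orthoplex) = 2^5 · (7 choose 5) = 672.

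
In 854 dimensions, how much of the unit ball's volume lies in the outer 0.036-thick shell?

Shell fraction = 1 - (1-0.036)^854 ≈ 1 - 2.522e-14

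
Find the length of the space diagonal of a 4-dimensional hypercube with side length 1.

d = √(1² + 1² + ... + 1²) [4 terms] = √(4·1²) = 1√4 = 2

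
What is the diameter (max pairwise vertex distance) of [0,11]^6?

||(11,11,...,11)|| = √(6)·11 ≈ 26.9444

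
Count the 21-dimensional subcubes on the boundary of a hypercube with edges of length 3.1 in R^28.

An n-cube has C(n,k)·2^(n-k) k-faces. Here C(28,21)·2^7 = 1184040·128 = 151557120.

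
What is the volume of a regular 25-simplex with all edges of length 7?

For a regular n-simplex with edge a, V = (a^n / n!)·√((n+1)/2^n). With a=7, n=25: V ≈ 7.61057e-08.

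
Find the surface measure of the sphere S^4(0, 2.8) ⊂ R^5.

S_5(2.8) = 2·π^(5/2)·(2.8)^4 / Γ(5/2) ≈ 1617.71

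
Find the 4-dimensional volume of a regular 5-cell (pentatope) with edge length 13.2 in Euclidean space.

Volume = 13.2^4 · √(5/2^4) / 4! ≈ 707.147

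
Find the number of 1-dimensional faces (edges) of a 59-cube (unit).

Number of 1-faces = C(59,1)·2^(59-1) = 59·288230376151711744 = 17005592192950992896.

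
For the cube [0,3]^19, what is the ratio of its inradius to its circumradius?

Ratio = (s/2)/(s√19/2) = 19^(-1/2) ≈ 0.229416.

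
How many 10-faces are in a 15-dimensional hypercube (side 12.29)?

Choose 10 of 15 axes to span the face (C(15,10) = 3003 ways), then fix each of the remaining 5 coordinates at one of its two extreme values (2^5 = 32 ways): 3003·32 = 96096.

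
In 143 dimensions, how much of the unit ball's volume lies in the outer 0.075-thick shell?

V(inner)/V(outer) = ((1-0.075)/1)^143 ≈ 1.44e-05, so the shell fraction is 0.999986.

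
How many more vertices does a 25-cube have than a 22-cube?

The 25-cube has 2^25 = 33554432 vertices. The 22-cube has 2^22 = 4194304 vertices. Difference: 33554432 - 4194304 = 29360128.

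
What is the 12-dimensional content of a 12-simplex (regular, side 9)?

For a regular n-simplex with edge a, V = (a^n / n!)·√((n+1)/2^n). With a=9, n=12: V ≈ 33.2173.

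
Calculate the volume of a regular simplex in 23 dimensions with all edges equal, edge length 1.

Volume = 1^23 · √(24/2^23) / 23! ≈ 6.54284e-26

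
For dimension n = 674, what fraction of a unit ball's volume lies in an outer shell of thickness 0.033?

1 - (1-0.033)^674 ≈ 1 - 1.505e-10 ≈ (100 - 1.5e-08)%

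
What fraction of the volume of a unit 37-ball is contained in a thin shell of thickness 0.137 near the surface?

Shell fraction = 1 - (1-0.137)^37 ≈ 0.995711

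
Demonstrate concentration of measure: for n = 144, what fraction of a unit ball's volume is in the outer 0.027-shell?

1 - (1-0.027)^144 ≈ 0.98058 ≈ 98.06%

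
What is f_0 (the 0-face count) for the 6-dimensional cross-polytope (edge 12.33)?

An n-cross-polytope has 2^(k+1)·C(n,k+1) k-faces. Here 2^1·C(6,1) = 2·6 = 12.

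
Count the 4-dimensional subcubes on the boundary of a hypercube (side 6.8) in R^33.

Choose 4 of 33 axes to span the face (C(33,4) = 40920 ways), then fix each of the remaining 29 coordinates at one of its two extreme values (2^29 = 536870912 ways): 40920·536870912 = 21968757719040.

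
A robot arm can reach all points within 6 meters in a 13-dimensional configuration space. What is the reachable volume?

Volume = π^{13/2}·(6)^13/Γ(15/2) = 61917364224·π^6/5005 ≈ 1.18934e+10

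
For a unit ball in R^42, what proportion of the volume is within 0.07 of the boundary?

V(inner)/V(outer) = ((1-0.07)/1)^42 ≈ 0.04746, so the shell fraction is 0.952545.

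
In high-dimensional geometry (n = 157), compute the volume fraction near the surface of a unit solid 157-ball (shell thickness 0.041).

1 - (1-0.041)^157 ≈ 0.998602 ≈ 99.86%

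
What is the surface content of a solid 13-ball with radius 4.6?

The surface area of an n-ball is 2π^(n/2) r^(n-1) / Γ(n/2). For n=13, r=4.6: 1.06262e+09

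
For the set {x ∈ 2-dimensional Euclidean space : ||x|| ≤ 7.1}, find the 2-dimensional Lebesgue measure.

The n-ball volume is π^(n/2)·r^n/Γ(n/2+1). With n=2, r=7.1: V ≈ 158.368.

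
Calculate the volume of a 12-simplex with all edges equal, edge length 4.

For a regular n-simplex with edge a, V = (a^n / n!)·√((n+1)/2^n). With a=4, n=12: V ≈ 0.00197322.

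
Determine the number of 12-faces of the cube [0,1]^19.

f_12(19-cube) = (19 choose 12) · 2^7 = 6449664.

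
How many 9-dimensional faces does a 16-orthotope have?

f_9(16-cube) = (16 choose 9) · 2^7 = 1464320.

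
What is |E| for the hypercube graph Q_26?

Each of the 2^26 = 67108864 vertices has degree 26; total edges = 26·2^26/2 = 872415232.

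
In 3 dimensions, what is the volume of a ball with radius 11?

Volume = π^{3/2}·(11)^3/Γ(5/2) = 5324·π/3 ≈ 5575.28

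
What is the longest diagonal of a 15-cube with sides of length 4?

||(4,4,...,4)|| = √(15)·4 ≈ 15.4919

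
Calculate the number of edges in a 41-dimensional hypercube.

Number of 1-faces = C(41,1)·2^(41-1) = 41·1099511627776 = 45079976738816.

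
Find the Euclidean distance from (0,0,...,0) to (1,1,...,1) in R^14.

The space diagonal of an n-cube of side s is s√n. Here 1·√14 ≈ 3.74166.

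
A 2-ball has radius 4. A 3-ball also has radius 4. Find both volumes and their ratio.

V_2(4) ≈ 50.2655. V_3(4) ≈ 268.083. Ratio V_2/V_3 ≈ 0.1875.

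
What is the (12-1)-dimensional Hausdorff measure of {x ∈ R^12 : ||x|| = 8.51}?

|∂B_12(8.51)| ≈ 2.71627e+11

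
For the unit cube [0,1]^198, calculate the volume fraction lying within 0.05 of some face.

Shell fraction = 1 - (1-0.1)^198 ≈ 0.9999999991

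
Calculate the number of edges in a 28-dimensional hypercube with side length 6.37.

Number of 1-faces = C(28,1)·2^(28-1) = 28·134217728 = 3758096384.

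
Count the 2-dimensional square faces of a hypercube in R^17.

An n-cube has C(n,k)·2^(n-k) k-faces. Here C(17,2)·2^15 = 136·32768 = 4456448.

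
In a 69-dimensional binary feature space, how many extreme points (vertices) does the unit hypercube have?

An n-cube has 2^n vertices; for n = 69 that is 2^69 = 590295810358705651712.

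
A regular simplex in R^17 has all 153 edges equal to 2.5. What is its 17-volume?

Volume = 2.5^17 · √(18/2^17) / 17! ≈ 1.91775e-10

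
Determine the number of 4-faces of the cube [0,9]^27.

Number of 4-faces = C(27,4) · 2^(27-4) = 17550 · 8388608 = 147220070400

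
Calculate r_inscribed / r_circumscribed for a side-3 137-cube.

r_in = 3/2 (half the side); r_out = 3√137/2 (half the diagonal). Ratio = 1/√137 ≈ 0.0854358.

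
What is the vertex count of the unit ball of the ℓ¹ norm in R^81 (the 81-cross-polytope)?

The vertices are ±e_1, ..., ±e_81, so there are 2·81 = 162.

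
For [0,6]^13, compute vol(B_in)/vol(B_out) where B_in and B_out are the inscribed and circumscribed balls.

The radii are 6/2 and 6√13/2, so the volume ratio is (1/√13)^13 = 13^{-13/2} ≈ 5.74603e-08.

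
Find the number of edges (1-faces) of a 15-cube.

Choose 1 of 15 axes to span the face (C(15,1) = 15 ways), then fix each of the remaining 14 coordinates at one of its two extreme values (2^14 = 16384 ways): 15·16384 = 245760.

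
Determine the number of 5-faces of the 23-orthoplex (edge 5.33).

Number of 5-faces = 2^(5+1) · C(23,5+1) = 64 · 100947 = 6460608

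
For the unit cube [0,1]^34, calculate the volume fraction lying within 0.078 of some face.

1 - (1 - 2·0.078)^34 = 1 - 0.844^34 ≈ 0.996869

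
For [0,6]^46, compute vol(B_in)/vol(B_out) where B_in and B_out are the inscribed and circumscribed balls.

V_in/V_out = n^(-n/2) = 46^(-46/2) ≈ 5.70913e-39.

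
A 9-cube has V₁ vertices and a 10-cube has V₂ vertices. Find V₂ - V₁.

V₁ = 2^9 = 512. V₂ = 2^10 = 1024. V₂ - V₁ = 512.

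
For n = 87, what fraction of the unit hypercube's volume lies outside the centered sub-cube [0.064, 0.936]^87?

1 - (1 - 2·0.064)^87 = 1 - 0.872^87 ≈ 0.999993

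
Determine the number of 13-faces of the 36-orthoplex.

An n-cross-polytope has 2^(k+1)·C(n,k+1) k-faces. Here 2^14·C(36,14) = 16384·3796297200 = 62198533324800.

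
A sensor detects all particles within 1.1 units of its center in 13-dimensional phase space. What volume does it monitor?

Volume = π^{13/2}·(1.1)^13/Γ(15/2) ≈ 3.14374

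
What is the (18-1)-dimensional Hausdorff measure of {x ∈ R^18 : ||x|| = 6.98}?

|∂B_18(6.98)| ≈ 3.27643e+14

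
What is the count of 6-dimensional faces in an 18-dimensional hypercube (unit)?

Choose 6 of 18 axes to span the face (C(18,6) = 18564 ways), then fix each of the remaining 12 coordinates at one of its two extreme values (2^12 = 4096 ways): 18564·4096 = 76038144.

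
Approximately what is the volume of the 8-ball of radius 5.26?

V_8(5.26) = π^(8/2) · (5.26)^8 / Γ(8/2 + 1) ≈ 2.37834e+06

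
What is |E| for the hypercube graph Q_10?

Number of 1-faces = C(10,1)·2^(10-1) = 10·512 = 5120.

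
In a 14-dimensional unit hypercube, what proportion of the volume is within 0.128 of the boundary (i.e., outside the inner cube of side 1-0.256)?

1 - (1 - 2·0.128)^14 = 1 - 0.744^14 ≈ 0.984077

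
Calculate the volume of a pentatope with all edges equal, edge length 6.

For a regular n-simplex with edge a, V = (a^n / n!)·√((n+1)/2^n). With a=6, n=4: V ≈ 30.1869.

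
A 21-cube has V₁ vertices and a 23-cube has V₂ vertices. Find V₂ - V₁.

V₁ = 2^21 = 2097152. V₂ = 2^23 = 8388608. V₂ - V₁ = 6291456.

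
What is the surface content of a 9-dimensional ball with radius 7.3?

The surface area of an n-ball is 2π^(n/2) r^(n-1) / Γ(n/2). For n=9, r=7.3: 2.3941e+08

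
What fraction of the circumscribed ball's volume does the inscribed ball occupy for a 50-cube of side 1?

The radii are 1/2 and 1√50/2, so the volume ratio is (1/√50)^50 = 50^{-50/2} ≈ 3.35544e-43.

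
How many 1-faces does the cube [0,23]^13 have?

The 13-cube has n·2^(n-1) = 13·2^12 = 13·4096 = 53248 edges.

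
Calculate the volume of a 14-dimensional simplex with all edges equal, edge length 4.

V_14 = √(15) · 4^14 / (14! · 2^(14/2)) ≈ 9.31681e-05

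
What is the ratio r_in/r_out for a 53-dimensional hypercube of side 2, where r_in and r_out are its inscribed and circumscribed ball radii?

r_in = 2/2 (half the side); r_out = 2√53/2 (half the diagonal). Ratio = 1/√53 ≈ 0.137361.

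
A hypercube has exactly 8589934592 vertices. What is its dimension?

The n-cube has 2^n vertices, and 8589934592 = 2^33, so n = 33.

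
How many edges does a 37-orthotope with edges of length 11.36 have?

Number of 1-faces = C(37,1)·2^(37-1) = 37·68719476736 = 2542620639232.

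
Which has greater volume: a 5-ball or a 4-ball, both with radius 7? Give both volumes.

V_5(7) ≈ 88468.5. V_4(7) ≈ 11848.5. The 5-ball is larger.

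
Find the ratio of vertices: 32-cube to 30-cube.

The 32-cube has 2^32 = 4294967296 vertices. The 30-cube has 2^30 = 1073741824 vertices. Ratio: 4294967296/1073741824 = 4.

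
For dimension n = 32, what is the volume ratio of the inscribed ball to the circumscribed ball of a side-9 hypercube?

V_in / V_out = (r_in/r_out)^32 = (1/√32)^32 = 32^(-32/2) ≈ 8.27181e-25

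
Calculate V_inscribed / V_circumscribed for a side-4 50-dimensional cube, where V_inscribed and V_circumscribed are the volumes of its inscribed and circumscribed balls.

V_in / V_out = (r_in/r_out)^50 = (1/√50)^50 = 50^(-50/2) ≈ 3.35544e-43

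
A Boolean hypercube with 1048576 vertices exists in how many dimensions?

The n-cube has 2^n vertices, and 1048576 = 2^20, so n = 20.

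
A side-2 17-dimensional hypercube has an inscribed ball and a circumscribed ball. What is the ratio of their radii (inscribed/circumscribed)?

r_in / r_out = (2/2) / (2√17/2) = 1/√17 ≈ 0.242536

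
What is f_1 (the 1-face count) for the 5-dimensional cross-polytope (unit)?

f_1(5-orthoplex) = 2^2 · (5 choose 2) = 40.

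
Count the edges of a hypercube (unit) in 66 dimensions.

Each of the 2^66 = 73786976294838206464 vertices has degree 66; total edges = 66·2^66/2 = 2434970217729660813312.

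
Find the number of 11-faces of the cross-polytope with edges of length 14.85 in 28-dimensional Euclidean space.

f_11(28-orthoplex) = 2^12 · (28 choose 12) = 124607508480.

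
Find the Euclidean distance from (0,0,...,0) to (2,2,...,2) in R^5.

The space diagonal of an n-cube of side s is s√n. Here 2·√5 ≈ 4.47214.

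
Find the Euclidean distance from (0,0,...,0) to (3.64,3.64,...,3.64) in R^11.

||(3.64,3.64,...,3.64)|| = √(11)·3.64 ≈ 12.0725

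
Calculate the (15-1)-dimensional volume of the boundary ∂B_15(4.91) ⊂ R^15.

S_15(4.91) = 2·π^(15/2)·(4.91)^14 / Γ(15/2) ≈ 2.70808e+10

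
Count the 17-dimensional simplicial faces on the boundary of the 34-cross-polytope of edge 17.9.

f_17(34-orthoplex) = 2^18 · (34 choose 18) = 577755265105920.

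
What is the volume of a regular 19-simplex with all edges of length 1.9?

V_19 = √(20) · 1.9^19 / (19! · 2^(19/2)) ≈ 1.00451e-14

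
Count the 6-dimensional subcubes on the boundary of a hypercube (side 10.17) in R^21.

An n-cube has C(n,k)·2^(n-k) k-faces. Here C(21,6)·2^15 = 54264·32768 = 1778122752.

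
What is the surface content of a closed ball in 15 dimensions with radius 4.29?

S = n·V_n(r)/r = 15·V_15(4.29)/4.29 (volume-to-surface relation), giving 4.09188e+09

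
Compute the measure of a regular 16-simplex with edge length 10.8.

V_16 = √(17) · 10.8^16 / (16! · 2^(16/2)) ≈ 26.3721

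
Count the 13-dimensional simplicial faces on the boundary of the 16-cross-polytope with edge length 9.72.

f_13(16-orthoplex) = 2^14 · (16 choose 14) = 1966080.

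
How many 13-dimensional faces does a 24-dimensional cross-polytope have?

An n-cross-polytope has 2^(k+1)·C(n,k+1) k-faces. Here 2^14·C(24,14) = 16384·1961256 = 32133218304.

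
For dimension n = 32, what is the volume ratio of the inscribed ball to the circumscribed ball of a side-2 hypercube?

V_in/V_out = n^(-n/2) = 32^(-32/2) ≈ 8.27181e-25.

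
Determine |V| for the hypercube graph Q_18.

The 18-cube has 2^18 = 262144 vertices.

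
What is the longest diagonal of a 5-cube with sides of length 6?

The space diagonal of an n-cube of side s is s√n. Here 6·√5 ≈ 13.4164.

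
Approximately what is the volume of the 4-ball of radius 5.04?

Volume = π^{4/2}·(5.04)^4/Γ(3) ≈ 3184.14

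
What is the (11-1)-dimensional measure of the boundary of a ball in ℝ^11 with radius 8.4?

|∂B_11(8.4)| ≈ 3.62485e+10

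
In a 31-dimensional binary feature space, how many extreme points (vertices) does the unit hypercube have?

Number of vertices = 2^31 = 2147483648.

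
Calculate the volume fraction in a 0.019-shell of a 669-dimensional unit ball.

Shell fraction = 1 - (1-0.019)^669 ≈ 0.9999973297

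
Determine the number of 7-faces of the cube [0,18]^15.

Choose 7 of 15 axes to span the face (C(15,7) = 6435 ways), then fix each of the remaining 8 coordinates at one of its two extreme values (2^8 = 256 ways): 6435·256 = 1647360.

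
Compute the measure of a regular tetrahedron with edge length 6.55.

Volume = (√2/12) · 6.55³ = 33.1175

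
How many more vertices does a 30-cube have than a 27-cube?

The 30-cube has 2^30 = 1073741824 vertices. The 27-cube has 2^27 = 134217728 vertices. Difference: 1073741824 - 134217728 = 939524096.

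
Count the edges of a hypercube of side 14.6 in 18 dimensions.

Each of the 2^18 = 262144 vertices has degree 18; total edges = 18·2^18/2 = 2359296.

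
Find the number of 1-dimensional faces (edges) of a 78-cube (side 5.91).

Number of 1-faces = C(78,1)·2^(78-1) = 78·151115727451828646838272 = 11787026741242634453385216.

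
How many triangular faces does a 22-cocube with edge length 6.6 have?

Number of 2-faces = 2^(2+1) · C(22,2+1) = 8 · 1540 = 12320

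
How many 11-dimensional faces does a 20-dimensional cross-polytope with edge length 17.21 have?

f_11(20-orthoplex) = 2^12 · (20 choose 12) = 515973120.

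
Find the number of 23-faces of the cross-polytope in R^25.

Each 23-face is the convex hull of 24 vertices, one chosen as ±e_i from each of 24 distinct axes: 2^24·C(25,24) = 419430400.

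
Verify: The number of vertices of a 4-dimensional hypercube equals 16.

True. The 4-cube has 2^4 = 16 vertices.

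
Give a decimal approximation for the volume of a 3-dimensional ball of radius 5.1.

V_3(5.1) = π^(3/2) · (5.1)^3 / Γ(3/2 + 1) ≈ 555.647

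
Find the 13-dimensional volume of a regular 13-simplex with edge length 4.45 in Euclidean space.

V_13 = √(14) · 4.45^13 / (13! · 2^(13/2)) ≈ 0.00178143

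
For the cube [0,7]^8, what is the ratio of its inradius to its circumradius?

For an n-cube of any side s, the inradius is s/2 and the circumradius is s√n/2, so the ratio is 1/√8 ≈ 0.353553.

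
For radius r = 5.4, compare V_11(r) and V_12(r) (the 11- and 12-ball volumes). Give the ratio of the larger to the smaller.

V_11(5.4) ≈ 2.14504e+08, V_12(5.4) ≈ 8.20903e+08. The 12-ball is larger by a factor of 3.827.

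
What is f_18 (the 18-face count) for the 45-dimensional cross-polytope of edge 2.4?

An n-cross-polytope has 2^(k+1)·C(n,k+1) k-faces. Here 2^19·C(45,19) = 524288·2438362177020 = 1278404029065461760.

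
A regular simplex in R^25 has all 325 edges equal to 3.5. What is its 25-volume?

V = (3.5^25 / 25!) · √((25+1) / 2^25) ≈ 2.26813e-15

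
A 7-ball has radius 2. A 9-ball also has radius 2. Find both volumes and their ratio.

V_7(2) ≈ 604.77. V_9(2) ≈ 1688.84. Ratio V_7/V_9 ≈ 0.3581.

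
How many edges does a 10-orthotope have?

Number of 1-faces = C(10,1)·2^(10-1) = 10·512 = 5120.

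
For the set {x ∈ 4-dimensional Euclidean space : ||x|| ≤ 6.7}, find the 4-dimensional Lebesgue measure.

The n-ball volume is π^(n/2)·r^n/Γ(n/2+1). With n=4, r=6.7: V ≈ 9944.18.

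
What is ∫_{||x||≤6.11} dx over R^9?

The n-ball volume is π^(n/2)·r^n/Γ(n/2+1). With n=9, r=6.11: V ≈ 3.91461e+07.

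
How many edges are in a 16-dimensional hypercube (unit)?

Number of 1-faces = C(16,1) · 2^(16-1) = 16 · 32768 = 524288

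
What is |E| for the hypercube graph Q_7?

An n-cube has n·2^(n-1) edges. With n = 7: 7·64 = 448.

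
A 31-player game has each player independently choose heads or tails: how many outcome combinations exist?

An n-cube has 2^n vertices; for n = 31 that is 2^31 = 2147483648.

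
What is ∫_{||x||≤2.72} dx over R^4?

V_4(2.72) = π^(4/2) · (2.72)^4 / Γ(4/2 + 1) ≈ 270.113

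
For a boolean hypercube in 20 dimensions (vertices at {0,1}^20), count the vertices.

Each vertex is a binary string of length 20, so there are 2^20 = 1048576.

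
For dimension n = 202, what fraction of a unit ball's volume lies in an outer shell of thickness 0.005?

1 - (1-0.005)^202 ≈ 0.636703 ≈ 63.67%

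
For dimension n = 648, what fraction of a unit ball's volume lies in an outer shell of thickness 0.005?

1 - (1-0.005)^648 ≈ 0.961153 ≈ 96.12%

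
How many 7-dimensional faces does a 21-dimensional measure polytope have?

An n-cube has C(n,k)·2^(n-k) k-faces. Here C(21,7)·2^14 = 116280·16384 = 1905131520.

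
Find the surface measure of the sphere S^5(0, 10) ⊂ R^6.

S_6(10) = 2·π^(6/2)·(10)^5 / Γ(6/2) = 100000·π^3 ≈ 3.10063e+06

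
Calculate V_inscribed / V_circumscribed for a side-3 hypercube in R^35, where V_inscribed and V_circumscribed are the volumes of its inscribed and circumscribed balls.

V_in/V_out = n^(-n/2) = 35^(-35/2) ≈ 9.52378e-28.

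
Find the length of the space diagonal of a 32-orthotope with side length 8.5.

Diagonal = √32 · 8.5 ≈ 48.0833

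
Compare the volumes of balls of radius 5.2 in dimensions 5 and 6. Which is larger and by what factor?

V_5(5.2) ≈ 20013.1, V_6(5.2) ≈ 102169. The 6-ball is larger by a factor of 5.105.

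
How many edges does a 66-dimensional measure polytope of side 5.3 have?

Each of the 2^66 = 73786976294838206464 vertices has degree 66; total edges = 66·2^66/2 = 2434970217729660813312.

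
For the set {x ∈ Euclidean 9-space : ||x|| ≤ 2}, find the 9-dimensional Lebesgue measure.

V_9(2) = π^(9/2) · (2)^9 / Γ(9/2 + 1) = 16384·π^4/945 ≈ 1688.84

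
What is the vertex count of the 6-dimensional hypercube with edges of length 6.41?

An n-cube has 2^n vertices; for n = 6 that is 2^6 = 64.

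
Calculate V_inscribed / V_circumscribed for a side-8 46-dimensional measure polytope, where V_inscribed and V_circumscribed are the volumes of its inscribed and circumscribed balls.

The radii are 8/2 and 8√46/2, so the volume ratio is (1/√46)^46 = 46^{-46/2} ≈ 5.70913e-39.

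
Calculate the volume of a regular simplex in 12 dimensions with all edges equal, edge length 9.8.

V = (9.8^12 / 12!) · √((12+1) / 2^12) ≈ 92.2928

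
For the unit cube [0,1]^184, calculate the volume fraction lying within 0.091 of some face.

The inner cube has side 1-2·0.091 = 0.818 and volume (0.818)^184 ≈ 8.843e-17, so the shell holds 1 - 8.843e-17 of the volume.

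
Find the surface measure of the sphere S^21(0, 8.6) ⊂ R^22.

The surface area of an n-ball is 2π^(n/2) r^(n-1) / Γ(n/2). For n=22, r=8.6: 6.82941e+18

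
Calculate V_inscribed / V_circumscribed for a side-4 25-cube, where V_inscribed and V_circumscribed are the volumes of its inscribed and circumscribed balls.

V_in/V_out = n^(-n/2) = 25^(-25/2) ≈ 3.35544e-18.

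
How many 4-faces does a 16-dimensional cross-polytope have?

Each 4-face is the convex hull of 5 vertices, one chosen as ±e_i from each of 5 distinct axes: 2^5·C(16,5) = 139776.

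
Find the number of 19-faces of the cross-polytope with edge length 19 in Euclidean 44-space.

Each 19-face is the convex hull of 20 vertices, one chosen as ±e_i from each of 20 distinct axes: 2^20·C(44,20) = 1846583597539000320.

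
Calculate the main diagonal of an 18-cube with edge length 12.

d = √(12² + 12² + ... + 12²) [18 terms] = √(18·12²) = 12√18 ≈ 50.9117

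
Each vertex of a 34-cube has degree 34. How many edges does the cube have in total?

Each of the 2^34 = 17179869184 vertices has degree 34; total edges = 34·2^34/2 = 292057776128.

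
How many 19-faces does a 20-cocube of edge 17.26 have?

An n-cross-polytope has 2^(k+1)·C(n,k+1) k-faces. Here 2^20·C(20,20) = 1048576·1 = 1048576.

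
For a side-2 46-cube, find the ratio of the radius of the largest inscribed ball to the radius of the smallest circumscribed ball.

For an n-cube of any side s, the inradius is s/2 and the circumradius is s√n/2, so the ratio is 1/√46 ≈ 0.147442.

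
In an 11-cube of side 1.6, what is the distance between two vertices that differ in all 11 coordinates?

Diagonal = √11 · 1.6 ≈ 5.3066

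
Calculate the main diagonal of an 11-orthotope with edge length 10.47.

Diagonal = √11 · 10.47 ≈ 34.7251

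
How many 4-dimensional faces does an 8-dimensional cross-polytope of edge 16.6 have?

f_4(8-orthoplex) = 2^5 · (8 choose 5) = 1792.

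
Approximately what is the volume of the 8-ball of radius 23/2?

V = 78310985281·π^4/6144 ≈ 1.24157e+09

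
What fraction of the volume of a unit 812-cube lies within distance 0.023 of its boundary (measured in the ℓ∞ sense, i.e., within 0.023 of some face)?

1 - (1 - 2·0.023)^812 = 1 - 0.954^812 ≈ 1 - 2.473e-17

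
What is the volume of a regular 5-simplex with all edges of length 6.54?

V_5 = √(6) · 6.54^5 / (5! · 2^(5/2)) ≈ 43.1726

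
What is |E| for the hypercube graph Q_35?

Each of the 2^35 = 34359738368 vertices has degree 35; total edges = 35·2^35/2 = 601295421440.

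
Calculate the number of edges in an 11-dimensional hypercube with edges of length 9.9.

Each of the 2^11 = 2048 vertices has degree 11; total edges = 11·2^11/2 = 11264.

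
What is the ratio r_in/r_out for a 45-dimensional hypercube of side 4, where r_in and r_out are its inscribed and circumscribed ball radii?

r_in / r_out = (4/2) / (4√45/2) = 1/√45 ≈ 0.149071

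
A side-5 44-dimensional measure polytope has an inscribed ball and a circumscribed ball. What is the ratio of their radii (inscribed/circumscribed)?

For an n-cube of any side s, the inradius is s/2 and the circumradius is s√n/2, so the ratio is 1/√44 ≈ 0.150756.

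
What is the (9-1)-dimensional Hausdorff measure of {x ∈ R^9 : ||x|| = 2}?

|∂B_9(2)| = 8192·π^4/105 ≈ 7599.76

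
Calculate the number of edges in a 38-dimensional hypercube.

Number of 1-faces = C(38,1)·2^(38-1) = 38·137438953472 = 5222680231936.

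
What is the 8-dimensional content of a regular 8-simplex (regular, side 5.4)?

Volume = 5.4^8 · √(9/2^8) / 8! ≈ 3.36226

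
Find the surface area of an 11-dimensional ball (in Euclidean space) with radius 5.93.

The surface area of an n-ball is 2π^(n/2) r^(n-1) / Γ(n/2). For n=11, r=5.93: 1.11441e+09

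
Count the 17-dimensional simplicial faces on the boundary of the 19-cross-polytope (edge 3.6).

An n-cross-polytope has 2^(k+1)·C(n,k+1) k-faces. Here 2^18·C(19,18) = 262144·19 = 4980736.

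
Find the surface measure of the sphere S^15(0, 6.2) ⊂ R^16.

S = n·V_n(r)/r = 16·V_16(6.2)/6.2 (volume-to-surface relation), giving 2.89517e+12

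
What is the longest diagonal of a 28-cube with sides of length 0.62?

||(0.62,0.62,...,0.62)|| = √(28)·0.62 ≈ 3.28073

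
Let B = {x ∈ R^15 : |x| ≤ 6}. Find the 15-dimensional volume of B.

The n-ball volume is π^(n/2)·r^n/Γ(n/2+1). With n=15, r=6: V = 1486016741376·π^7/25025 ≈ 1.79349e+11.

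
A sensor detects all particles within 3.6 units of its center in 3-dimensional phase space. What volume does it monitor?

V_3(3.6) = π^(3/2) · (3.6)^3 / Γ(3/2 + 1) ≈ 195.432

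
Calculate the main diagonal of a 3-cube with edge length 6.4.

Diagonal = √3 · 6.4 ≈ 11.0851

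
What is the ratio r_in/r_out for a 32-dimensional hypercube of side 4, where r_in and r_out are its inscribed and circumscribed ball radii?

Ratio = (s/2)/(s√32/2) = 32^(-1/2) ≈ 0.176777.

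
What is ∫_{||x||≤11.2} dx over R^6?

Volume = π^{6/2}·(11.2)^6/Γ(4) ≈ 1.02001e+07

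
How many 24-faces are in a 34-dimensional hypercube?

An n-cube has C(n,k)·2^(n-k) k-faces. Here C(34,24)·2^10 = 131128140·1024 = 134275215360.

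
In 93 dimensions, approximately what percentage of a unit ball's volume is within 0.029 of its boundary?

1 - (1-0.029)^93 ≈ 0.935228 ≈ 93.52%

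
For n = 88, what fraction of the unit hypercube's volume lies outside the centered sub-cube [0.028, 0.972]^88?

The inner cube has side 1-2·0.028 = 0.944 and volume (0.944)^88 ≈ 0.006274, so the shell holds 0.993726 of the volume.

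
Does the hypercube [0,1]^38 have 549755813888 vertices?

False. The 38-cube has 2^38 = 274877906944 vertices.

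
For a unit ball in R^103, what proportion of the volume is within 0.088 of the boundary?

Shell fraction = 1 - (1-0.088)^103 ≈ 0.999924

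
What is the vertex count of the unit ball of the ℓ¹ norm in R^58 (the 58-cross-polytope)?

An n-cross-polytope has 2n vertices; here n = 58, giving 116.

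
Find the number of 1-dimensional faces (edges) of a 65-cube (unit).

An n-cube has n·2^(n-1) edges. With n = 65: 65·18446744073709551616 = 1199038364791120855040.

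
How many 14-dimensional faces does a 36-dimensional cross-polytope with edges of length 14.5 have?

An n-cross-polytope has 2^(k+1)·C(n,k+1) k-faces. Here 2^15·C(36,15) = 32768·5567902560 = 182449031086080.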